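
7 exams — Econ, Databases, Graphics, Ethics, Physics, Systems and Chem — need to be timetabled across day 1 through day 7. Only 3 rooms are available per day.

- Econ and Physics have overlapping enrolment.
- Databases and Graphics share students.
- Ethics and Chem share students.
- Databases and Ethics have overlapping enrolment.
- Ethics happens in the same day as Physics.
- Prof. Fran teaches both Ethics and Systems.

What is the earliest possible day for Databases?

Databases at day 1 is achievable: Databases -> day 1; Physics -> day 2; Chem -> day 3; Systems -> day 1; Ethics -> day 2; Graphics -> day 2; Econ -> day 1.

day 1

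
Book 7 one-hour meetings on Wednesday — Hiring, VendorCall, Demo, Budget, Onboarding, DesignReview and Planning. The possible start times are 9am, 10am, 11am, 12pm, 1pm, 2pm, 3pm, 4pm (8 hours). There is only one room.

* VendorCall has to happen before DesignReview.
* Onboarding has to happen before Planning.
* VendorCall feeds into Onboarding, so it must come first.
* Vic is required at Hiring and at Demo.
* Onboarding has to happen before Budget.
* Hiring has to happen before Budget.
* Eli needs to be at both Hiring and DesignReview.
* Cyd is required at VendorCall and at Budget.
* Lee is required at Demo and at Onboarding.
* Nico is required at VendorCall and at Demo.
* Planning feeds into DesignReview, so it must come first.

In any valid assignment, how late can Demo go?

Demo at 4pm is achievable: Hiring in 11am, Budget in 12pm, Demo in 4pm, VendorCall in 9am, Onboarding in 10am, DesignReview in 2pm, Planning in 1pm.

4pm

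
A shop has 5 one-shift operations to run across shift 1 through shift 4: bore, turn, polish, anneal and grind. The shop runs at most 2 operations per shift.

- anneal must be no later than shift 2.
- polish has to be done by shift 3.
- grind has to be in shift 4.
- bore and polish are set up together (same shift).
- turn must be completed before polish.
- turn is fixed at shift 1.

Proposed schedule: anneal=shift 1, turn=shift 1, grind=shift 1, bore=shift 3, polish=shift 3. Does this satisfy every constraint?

No — it violates: grind has to be in shift 4

polish has to be done by shift 3 — holds.
The shop runs at most 2 operations per shift — violated.
grind has to be in shift 4 — violated.
turn must be completed before polish — holds.
bore and polish are set up together (same shift) — holds.
anneal must be no later than shift 2 — holds.
turn is fixed at shift 1 — holds.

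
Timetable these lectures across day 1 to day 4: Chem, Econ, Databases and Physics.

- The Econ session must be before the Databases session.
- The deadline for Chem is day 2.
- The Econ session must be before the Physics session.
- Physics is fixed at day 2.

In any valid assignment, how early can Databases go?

Precedence pushes Databases to at least day 2.
Databases at day 2 is achievable: Econ -> day 1; Databases -> day 2; Physics -> day 2; Chem -> day 1.

day 2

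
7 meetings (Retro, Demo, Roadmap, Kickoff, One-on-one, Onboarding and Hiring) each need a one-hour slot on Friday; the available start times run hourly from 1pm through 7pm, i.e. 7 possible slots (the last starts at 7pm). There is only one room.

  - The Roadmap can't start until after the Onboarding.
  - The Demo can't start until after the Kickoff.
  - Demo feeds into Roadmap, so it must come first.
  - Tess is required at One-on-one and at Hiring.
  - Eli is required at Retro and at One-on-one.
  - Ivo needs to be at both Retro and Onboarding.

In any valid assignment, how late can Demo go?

Precedence pushes Demo to at least 2pm; downstream work caps Demo at 6pm.
Demo at 6pm is achievable: Roadmap=7pm, Onboarding=2pm, One-on-one=4pm, Kickoff=1pm, Demo=6pm, Hiring=5pm, Retro=3pm.

6pm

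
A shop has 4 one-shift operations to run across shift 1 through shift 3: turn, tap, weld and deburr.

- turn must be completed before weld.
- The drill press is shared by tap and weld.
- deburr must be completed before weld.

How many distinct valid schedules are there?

10

Splitting on turn: it can be shift 1 (6), shift 2 (4). Listing each branch's schedules as (tap, weld, deburr) by shift number:
turn=shift 1: (1,2,1) (1,3,1) (1,3,2) (2,3,1) (2,3,2) (3,2,1) — 6.
turn=shift 2: (1,3,1) (1,3,2) (2,3,1) (2,3,2) — 4.
Summing: 6 + 4 = 10.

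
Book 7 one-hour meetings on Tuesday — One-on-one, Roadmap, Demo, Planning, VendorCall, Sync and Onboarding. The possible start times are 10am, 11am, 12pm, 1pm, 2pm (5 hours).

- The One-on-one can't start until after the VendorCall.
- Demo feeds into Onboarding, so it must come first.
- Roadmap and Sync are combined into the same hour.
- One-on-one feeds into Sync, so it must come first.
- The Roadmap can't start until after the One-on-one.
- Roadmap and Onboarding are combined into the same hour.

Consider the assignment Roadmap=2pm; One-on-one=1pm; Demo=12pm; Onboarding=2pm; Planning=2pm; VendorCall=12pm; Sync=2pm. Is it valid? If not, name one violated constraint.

Valid

The Roadmap can't start until after the One-on-one — holds.
Roadmap and Sync are combined into the same hour — holds.
Roadmap and Onboarding are combined into the same hour — holds.
The One-on-one can't start until after the VendorCall — holds.
One-on-one feeds into Sync, so it must come first — holds.
Demo feeds into Onboarding, so it must come first — holds.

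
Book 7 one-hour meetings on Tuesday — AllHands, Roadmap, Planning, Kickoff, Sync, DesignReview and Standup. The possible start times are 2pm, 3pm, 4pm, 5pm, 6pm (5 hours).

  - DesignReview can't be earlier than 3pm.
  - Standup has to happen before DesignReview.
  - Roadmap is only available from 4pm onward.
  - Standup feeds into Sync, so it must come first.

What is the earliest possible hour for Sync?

3pm

Precedence pushes Sync to at least 3pm.
Sync at 3pm is achievable: AllHands=2pm; Kickoff=2pm; Sync=3pm; Standup=2pm; DesignReview=3pm; Planning=2pm; Roadmap=4pm.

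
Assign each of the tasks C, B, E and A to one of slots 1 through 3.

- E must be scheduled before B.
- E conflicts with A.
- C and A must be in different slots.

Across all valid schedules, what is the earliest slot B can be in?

2

Precedence pushes B to at least 2.
B at 2 is achievable: C=1; E=1; A=2; B=2.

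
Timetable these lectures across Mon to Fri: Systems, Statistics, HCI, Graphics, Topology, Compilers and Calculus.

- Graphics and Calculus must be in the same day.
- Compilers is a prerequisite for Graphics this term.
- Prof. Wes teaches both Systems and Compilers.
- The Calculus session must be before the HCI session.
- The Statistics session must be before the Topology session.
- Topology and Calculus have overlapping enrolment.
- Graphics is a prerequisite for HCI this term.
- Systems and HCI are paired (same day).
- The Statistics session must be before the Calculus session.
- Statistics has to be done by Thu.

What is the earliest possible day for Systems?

Systems must be in the same day as HCI, which can't be before Wed, so Systems is at least Wed.
Systems at Wed is achievable: Compilers=Mon, HCI=Wed, Graphics=Tue, Statistics=Mon, Calculus=Tue, Topology=Wed, Systems=Wed.

Wed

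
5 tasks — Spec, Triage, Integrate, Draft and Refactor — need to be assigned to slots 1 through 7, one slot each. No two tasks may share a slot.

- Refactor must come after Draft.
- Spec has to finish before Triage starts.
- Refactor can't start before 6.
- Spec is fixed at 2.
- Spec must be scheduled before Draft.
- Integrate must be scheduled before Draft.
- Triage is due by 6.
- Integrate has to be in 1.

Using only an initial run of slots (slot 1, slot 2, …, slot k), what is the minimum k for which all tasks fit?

6

The precedence chain requires at least 3 distinct slots.
With at most 1 per slot and 5 tasks, at least 5 slots are needed.
Refactor can't be placed before 6, so the schedule must run through at least slot 6.
6 works (last occupied slot: 6): for example Integrate in 1, Refactor in 6, Draft in 3, Spec in 2, Triage in 4.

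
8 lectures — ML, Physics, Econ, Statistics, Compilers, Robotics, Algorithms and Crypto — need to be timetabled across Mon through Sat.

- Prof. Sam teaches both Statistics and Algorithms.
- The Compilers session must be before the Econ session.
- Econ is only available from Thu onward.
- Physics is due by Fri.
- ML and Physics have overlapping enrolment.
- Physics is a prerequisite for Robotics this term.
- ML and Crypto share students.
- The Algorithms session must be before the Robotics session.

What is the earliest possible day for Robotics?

Precedence pushes Robotics to at least Tue.
Robotics at Tue is achievable: Robotics in Tue; Physics in Mon; Crypto in Mon; Econ in Thu; Compilers in Mon; ML in Tue; Algorithms in Mon; Statistics in Tue.

Tue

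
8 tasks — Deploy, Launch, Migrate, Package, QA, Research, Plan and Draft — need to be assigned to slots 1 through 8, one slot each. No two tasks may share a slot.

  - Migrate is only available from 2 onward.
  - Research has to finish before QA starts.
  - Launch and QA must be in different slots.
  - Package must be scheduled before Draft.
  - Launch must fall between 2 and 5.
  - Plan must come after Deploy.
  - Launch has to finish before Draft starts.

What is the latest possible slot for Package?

Downstream work caps Package at 7.
Package at 7 is achievable: Package=7, Research=4, Plan=6, Launch=2, QA=5, Deploy=1, Draft=8, Migrate=3.

7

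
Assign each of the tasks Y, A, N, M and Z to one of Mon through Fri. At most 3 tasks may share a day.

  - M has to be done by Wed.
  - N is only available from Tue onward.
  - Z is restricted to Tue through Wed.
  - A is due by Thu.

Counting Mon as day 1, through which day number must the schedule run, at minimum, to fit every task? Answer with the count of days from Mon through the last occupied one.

2 days

With at most 3 per day and 5 tasks, at least 2 days are needed.
N can't be placed before Tue — that is day 2 counting from Mon — so the schedule must run through at least 2 days.
2 works (last occupied day: Tue): for example N -> Tue; A -> Mon; Y -> Mon; Z -> Tue; M -> Mon.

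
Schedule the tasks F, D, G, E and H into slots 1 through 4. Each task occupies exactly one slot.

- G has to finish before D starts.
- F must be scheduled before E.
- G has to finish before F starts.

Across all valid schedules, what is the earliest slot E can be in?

3

Precedence pushes E to at least 3.
E at 3 is achievable: E in 3, G in 1, F in 2, D in 2, H in 1.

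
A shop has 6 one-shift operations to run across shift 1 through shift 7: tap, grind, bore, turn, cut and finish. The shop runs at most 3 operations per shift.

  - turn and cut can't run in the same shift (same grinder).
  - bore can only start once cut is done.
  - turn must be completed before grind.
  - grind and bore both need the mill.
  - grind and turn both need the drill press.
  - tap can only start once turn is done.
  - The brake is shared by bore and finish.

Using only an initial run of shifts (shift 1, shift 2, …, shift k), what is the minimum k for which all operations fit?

The precedence chain requires at least 2 distinct shifts.
With at most 3 per shift and 6 operations, at least 2 shifts are needed.
Could 2 shifts be enough, i.e. nothing placed later than shift 2? No: bore must come after cut (at shift 1 or later) → {shift 2}; cut must come before bore (at shift 2 or earlier) → {shift 1}; grind must come after turn (at shift 1 or later) → {shift 2}; turn must come before grind (at shift 2 or earlier) → {shift 1}; cut can't share with turn (shift 1) → nothing is left.
So 2 shifts is not enough.
3 works (last occupied shift: shift 3): for example tap in shift 2, turn in shift 1, grind in shift 2, finish in shift 1, cut in shift 2, bore in shift 3.

3 shifts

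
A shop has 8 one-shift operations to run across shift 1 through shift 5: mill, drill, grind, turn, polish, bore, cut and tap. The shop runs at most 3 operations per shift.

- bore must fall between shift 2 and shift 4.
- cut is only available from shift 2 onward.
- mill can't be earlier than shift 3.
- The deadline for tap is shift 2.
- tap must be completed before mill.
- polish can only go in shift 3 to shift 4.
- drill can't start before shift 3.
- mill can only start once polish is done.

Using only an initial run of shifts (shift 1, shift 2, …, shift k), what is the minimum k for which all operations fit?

The precedence chain requires at least 2 distinct shifts.
With at most 3 per shift and 8 operations, at least 3 shifts are needed.
Propagating the time windows through the other constraints, mill can't land before shift 4, so the schedule must run through at least shift 4.
4 works (last occupied shift: shift 4): for example mill in shift 4, tap in shift 1, polish in shift 3, cut in shift 2, bore in shift 2, grind in shift 1, drill in shift 3, turn in shift 1.

4 shifts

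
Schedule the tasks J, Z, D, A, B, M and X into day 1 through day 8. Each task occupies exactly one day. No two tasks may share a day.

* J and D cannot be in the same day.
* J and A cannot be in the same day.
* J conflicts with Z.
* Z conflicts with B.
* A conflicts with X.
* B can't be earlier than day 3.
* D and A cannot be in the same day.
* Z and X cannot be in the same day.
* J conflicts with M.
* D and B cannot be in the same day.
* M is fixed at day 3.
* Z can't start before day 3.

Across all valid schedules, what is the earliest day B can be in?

B is available from day 3.
B at day 4 is achievable: D in day 2; Z in day 5; A in day 6; M in day 3; B in day 4; J in day 1; X in day 7.
Nothing earlier works — the conflict and capacity constraints rule out every day before day 4.

day 4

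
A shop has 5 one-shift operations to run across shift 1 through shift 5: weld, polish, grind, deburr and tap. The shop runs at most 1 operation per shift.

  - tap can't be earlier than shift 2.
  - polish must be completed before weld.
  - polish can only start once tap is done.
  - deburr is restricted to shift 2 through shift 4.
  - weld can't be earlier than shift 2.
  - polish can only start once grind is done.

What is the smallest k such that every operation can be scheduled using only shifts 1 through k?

5

The precedence chain requires at least 3 distinct shifts.
With at most 1 per shift and 5 operations, at least 5 shifts are needed.
Propagating the time windows through the other constraints, weld can't land before shift 4, so the schedule must run through at least shift 4.
5 works (last occupied shift: shift 5): for example tap in shift 3, grind in shift 1, polish in shift 4, deburr in shift 2, weld in shift 5.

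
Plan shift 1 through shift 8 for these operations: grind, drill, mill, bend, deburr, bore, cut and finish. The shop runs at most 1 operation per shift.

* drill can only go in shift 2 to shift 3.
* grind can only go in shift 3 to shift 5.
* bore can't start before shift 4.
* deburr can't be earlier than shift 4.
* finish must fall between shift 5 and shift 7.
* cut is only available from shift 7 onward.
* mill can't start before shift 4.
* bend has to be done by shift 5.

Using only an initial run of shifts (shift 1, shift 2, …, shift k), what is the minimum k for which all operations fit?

8

With at most 1 per shift and 8 operations, at least 8 shifts are needed.
cut can't be placed before shift 7, so the schedule must run through at least shift 7.
8 works (last occupied shift: shift 8): for example deburr=shift 6; drill=shift 2; bend=shift 1; grind=shift 3; cut=shift 7; bore=shift 8; finish=shift 5; mill=shift 4.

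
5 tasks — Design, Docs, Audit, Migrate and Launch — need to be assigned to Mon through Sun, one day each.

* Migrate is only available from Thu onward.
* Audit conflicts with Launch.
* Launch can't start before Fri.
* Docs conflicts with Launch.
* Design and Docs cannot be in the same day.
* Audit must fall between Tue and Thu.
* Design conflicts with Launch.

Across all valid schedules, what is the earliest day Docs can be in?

Mon

Docs at Mon is achievable: Docs=Mon, Migrate=Thu, Design=Tue, Launch=Fri, Audit=Tue.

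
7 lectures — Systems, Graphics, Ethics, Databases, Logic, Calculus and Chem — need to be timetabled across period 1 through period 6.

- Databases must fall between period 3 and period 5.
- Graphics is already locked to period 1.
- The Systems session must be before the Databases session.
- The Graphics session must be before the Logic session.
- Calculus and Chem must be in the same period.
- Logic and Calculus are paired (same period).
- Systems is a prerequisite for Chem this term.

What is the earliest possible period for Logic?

Precedence pushes Logic to at least period 2.
Logic at period 2 is achievable: Ethics in period 1; Chem in period 2; Databases in period 3; Systems in period 1; Calculus in period 2; Graphics in period 1; Logic in period 2.

period 2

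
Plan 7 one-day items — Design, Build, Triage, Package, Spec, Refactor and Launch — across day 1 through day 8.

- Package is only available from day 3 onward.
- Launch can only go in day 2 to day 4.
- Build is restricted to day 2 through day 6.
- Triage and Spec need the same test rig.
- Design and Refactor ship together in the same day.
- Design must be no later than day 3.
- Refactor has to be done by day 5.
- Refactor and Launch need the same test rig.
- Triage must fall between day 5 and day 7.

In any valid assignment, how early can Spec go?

Spec at day 1 is achievable: Build=day 2, Launch=day 2, Design=day 1, Triage=day 5, Refactor=day 1, Spec=day 1, Package=day 3.

day 1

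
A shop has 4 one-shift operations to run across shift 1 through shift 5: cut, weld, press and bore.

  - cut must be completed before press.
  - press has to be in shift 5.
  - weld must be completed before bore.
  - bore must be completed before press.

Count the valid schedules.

Splitting on cut: it can be shift 1 (6), shift 2 (6), shift 3 (6), shift 4 (6). Listing each branch's schedules as (weld, press, bore) by shift number:
cut=shift 1: (1,5,2) (1,5,3) (1,5,4) (2,5,3) (2,5,4) (3,5,4) — 6.
cut=shift 2: (1,5,2) (1,5,3) (1,5,4) (2,5,3) (2,5,4) (3,5,4) — 6.
cut=shift 3: (1,5,2) (1,5,3) (1,5,4) (2,5,3) (2,5,4) (3,5,4) — 6.
cut=shift 4: (1,5,2) (1,5,3) (1,5,4) (2,5,3) (2,5,4) (3,5,4) — 6.
Summing: 6 + 6 + 6 + 6 = 24.

24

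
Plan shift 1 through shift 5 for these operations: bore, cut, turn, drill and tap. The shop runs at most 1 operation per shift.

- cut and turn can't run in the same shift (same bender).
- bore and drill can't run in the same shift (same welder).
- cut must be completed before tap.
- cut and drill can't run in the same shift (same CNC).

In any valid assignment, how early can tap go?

shift 2

Precedence pushes tap to at least shift 2.
tap at shift 2 is achievable: tap=shift 2; drill=shift 5; bore=shift 3; turn=shift 4; cut=shift 1.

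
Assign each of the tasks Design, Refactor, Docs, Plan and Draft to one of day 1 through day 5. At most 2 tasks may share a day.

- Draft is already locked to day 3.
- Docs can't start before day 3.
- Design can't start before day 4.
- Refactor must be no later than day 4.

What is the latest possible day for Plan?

day 5

Plan at day 5 is achievable: Draft=day 3; Docs=day 3; Plan=day 5; Design=day 4; Refactor=day 1.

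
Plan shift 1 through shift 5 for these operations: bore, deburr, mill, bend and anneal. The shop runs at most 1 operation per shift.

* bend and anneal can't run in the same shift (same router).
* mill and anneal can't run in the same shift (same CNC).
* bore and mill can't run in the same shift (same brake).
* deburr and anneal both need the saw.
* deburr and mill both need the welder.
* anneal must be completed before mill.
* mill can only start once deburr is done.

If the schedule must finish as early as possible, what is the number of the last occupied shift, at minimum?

shift 5

The precedence chain requires at least 2 distinct shifts.
With at most 1 per shift and 5 operations, at least 5 shifts are needed.
5 works (last occupied shift: shift 5): for example deburr=shift 1, anneal=shift 2, bend=shift 5, mill=shift 3, bore=shift 4.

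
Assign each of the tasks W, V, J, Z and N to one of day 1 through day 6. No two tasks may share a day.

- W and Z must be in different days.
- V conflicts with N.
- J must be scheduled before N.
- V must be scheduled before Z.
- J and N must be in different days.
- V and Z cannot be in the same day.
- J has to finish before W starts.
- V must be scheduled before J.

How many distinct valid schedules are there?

Splitting on W: it can be day 3 (6), day 4 (12), day 5 (15), day 6 (15). Listing each branch's schedules as (V, J, Z, N) by day number:
W=day 3: (1,2,4,5) (1,2,4,6) (1,2,5,4) (1,2,5,6) (1,2,6,4) (1,2,6,5) — 6.
W=day 4: (1,2,3,5) (1,2,3,6) (1,2,5,3) (1,2,5,6) (1,2,6,3) (1,2,6,5) (1,3,2,5) (1,3,2,6) (1,3,5,6) (1,3,6,5) (2,3,5,6) (2,3,6,5) — 12.
W=day 5: (1,2,3,4) (1,2,3,6) (1,2,4,3) (1,2,4,6) (1,2,6,3) (1,2,6,4) (1,3,2,4) (1,3,2,6) (1,3,4,6) (1,3,6,4) (1,4,2,6) (1,4,3,6) (2,3,4,6) (2,3,6,4) (2,4,3,6) — 15.
W=day 6: (1,2,3,4) (1,2,3,5) (1,2,4,3) (1,2,4,5) (1,2,5,3) (1,2,5,4) (1,3,2,4) (1,3,2,5) (1,3,4,5) (1,3,5,4) (1,4,2,5) (1,4,3,5) (2,3,4,5) (2,3,5,4) (2,4,3,5) — 15.
Summing: 6 + 12 + 15 + 15 = 48.

48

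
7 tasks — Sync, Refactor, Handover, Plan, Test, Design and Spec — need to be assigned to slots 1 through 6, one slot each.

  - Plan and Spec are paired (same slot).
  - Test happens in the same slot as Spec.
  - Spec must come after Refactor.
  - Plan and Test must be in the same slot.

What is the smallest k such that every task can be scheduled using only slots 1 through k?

The precedence chain requires at least 2 distinct slots.
2 works (last occupied slot: 2): for example Spec in 2, Test in 2, Handover in 1, Plan in 2, Design in 1, Refactor in 1, Sync in 1.

2 slots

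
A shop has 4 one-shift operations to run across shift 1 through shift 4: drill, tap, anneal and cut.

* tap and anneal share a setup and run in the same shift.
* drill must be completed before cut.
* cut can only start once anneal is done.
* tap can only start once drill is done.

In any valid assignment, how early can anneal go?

Anneal must be in the same shift as tap, which can't be before shift 2, so anneal is at least shift 2; downstream work caps anneal at shift 3.
anneal at shift 2 is achievable: drill=shift 1; cut=shift 3; tap=shift 2; anneal=shift 2.

shift 2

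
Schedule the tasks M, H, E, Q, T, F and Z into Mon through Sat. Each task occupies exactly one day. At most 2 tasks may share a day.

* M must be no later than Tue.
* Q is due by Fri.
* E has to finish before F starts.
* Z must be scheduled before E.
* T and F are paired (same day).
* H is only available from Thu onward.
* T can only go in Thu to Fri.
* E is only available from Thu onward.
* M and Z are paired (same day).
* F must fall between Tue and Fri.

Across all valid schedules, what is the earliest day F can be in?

Fri

F is available from Tue; precedence pushes F to at least Fri; F's own window allows nothing later than Fri.
F at Fri is achievable: F in Fri; Z in Mon; T in Fri; E in Thu; Q in Tue; M in Mon; H in Thu.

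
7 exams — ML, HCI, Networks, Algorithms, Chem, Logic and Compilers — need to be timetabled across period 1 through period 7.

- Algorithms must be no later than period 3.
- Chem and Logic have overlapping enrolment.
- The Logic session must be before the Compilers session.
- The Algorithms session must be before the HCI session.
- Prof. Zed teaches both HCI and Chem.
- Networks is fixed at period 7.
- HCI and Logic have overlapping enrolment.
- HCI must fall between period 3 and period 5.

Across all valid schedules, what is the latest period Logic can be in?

period 6

Downstream work caps Logic at period 6.
Logic at period 6 is achievable: Chem=period 1; Algorithms=period 1; HCI=period 3; ML=period 1; Compilers=period 7; Logic=period 6; Networks=period 7.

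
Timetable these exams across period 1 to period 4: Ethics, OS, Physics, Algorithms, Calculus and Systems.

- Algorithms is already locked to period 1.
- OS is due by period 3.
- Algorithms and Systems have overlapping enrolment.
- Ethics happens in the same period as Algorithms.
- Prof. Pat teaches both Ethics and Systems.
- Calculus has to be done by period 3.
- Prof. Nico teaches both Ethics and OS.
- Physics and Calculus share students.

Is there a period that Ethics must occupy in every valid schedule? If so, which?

Ethics must be in the same period as Algorithms, which can't be after period 1, so Ethics is at most period 1.
So Ethics is pinned to period 1.

period 1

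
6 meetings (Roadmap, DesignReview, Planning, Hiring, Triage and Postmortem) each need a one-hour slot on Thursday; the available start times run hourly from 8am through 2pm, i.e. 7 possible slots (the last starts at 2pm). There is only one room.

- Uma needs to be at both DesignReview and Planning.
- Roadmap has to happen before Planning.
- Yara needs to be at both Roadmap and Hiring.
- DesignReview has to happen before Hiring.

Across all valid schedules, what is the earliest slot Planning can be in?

Precedence pushes Planning to at least 9am.
Planning at 9am is achievable: Postmortem -> 1pm, Planning -> 9am, Roadmap -> 8am, Triage -> 12pm, DesignReview -> 10am, Hiring -> 11am.

9am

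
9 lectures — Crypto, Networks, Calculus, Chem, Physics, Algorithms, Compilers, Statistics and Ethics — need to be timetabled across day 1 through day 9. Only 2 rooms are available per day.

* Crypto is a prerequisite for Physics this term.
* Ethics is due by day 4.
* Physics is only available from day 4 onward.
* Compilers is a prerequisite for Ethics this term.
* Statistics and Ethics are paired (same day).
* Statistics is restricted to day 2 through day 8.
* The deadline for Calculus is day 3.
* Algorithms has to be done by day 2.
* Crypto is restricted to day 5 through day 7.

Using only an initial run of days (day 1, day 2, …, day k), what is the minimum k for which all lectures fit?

The precedence chain requires at least 2 distinct days.
With at most 2 per day and 9 lectures, at least 5 days are needed.
Propagating the time windows through the other constraints, Physics can't land before day 6, so the schedule must run through at least day 6.
6 works (last occupied day: day 6): for example Chem in day 4, Compilers in day 2, Networks in day 2, Calculus in day 1, Crypto in day 5, Statistics in day 3, Ethics in day 3, Physics in day 6, Algorithms in day 1.

6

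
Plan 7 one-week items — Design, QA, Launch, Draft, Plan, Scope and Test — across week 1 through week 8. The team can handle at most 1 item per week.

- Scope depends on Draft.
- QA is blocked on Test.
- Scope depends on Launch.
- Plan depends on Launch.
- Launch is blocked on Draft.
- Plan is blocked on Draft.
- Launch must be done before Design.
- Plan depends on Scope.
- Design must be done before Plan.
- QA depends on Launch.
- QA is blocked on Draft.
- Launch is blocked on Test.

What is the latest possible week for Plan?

week 8

Precedence pushes Plan to at least week 4.
Plan at week 8 is achievable: Plan=week 8, Design=week 6, Draft=week 1, Launch=week 3, Scope=week 5, QA=week 4, Test=week 2.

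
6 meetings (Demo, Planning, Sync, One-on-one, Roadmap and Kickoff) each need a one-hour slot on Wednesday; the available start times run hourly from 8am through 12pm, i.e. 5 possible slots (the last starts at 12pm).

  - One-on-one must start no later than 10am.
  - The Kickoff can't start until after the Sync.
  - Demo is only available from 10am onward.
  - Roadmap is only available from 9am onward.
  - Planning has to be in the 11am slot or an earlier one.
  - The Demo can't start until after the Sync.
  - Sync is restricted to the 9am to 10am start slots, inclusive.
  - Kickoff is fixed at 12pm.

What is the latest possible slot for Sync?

Sync is available from 9am; Sync's own window allows nothing later than 10am.
Sync at 10am is achievable: Kickoff=12pm, Roadmap=9am, One-on-one=8am, Demo=11am, Sync=10am, Planning=8am.

10am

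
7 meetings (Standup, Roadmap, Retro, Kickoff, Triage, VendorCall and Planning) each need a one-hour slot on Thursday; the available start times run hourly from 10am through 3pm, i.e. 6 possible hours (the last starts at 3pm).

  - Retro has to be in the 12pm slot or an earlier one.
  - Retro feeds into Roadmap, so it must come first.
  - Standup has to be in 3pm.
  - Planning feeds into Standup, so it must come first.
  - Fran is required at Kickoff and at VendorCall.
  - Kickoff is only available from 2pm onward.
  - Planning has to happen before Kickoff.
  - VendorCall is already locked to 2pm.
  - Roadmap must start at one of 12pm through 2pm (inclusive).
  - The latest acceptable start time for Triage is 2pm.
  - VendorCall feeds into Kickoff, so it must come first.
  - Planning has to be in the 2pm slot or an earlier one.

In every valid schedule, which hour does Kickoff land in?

3pm

Kickoff's window is 2pm–3pm.
VendorCall is fixed at 2pm, and Kickoff can't share a hour with VendorCall.
So Kickoff must be 3pm.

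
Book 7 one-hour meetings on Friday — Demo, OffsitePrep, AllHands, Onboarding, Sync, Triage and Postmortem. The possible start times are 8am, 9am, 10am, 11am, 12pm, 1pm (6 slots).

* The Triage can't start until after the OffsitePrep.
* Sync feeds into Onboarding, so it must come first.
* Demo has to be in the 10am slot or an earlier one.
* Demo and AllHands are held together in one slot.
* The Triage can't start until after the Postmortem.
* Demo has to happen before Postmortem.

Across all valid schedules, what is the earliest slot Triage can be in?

10am

Precedence pushes Triage to at least 10am.
Triage at 10am is achievable: Demo -> 8am; Onboarding -> 9am; Postmortem -> 9am; Triage -> 10am; OffsitePrep -> 8am; AllHands -> 8am; Sync -> 8am.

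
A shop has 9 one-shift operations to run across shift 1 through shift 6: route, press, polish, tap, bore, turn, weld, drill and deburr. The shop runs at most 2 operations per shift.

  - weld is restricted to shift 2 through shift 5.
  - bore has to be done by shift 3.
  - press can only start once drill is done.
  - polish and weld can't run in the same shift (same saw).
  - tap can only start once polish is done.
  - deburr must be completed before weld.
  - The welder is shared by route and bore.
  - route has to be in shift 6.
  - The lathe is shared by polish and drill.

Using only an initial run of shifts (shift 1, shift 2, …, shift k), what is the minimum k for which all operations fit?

6

The precedence chain requires at least 2 distinct shifts.
With at most 2 per shift and 9 operations, at least 5 shifts are needed.
route can't be placed before shift 6, so the schedule must run through at least shift 6.
6 works (last occupied shift: shift 6): for example deburr -> shift 1, bore -> shift 1, tap -> shift 4, press -> shift 3, route -> shift 6, weld -> shift 2, drill -> shift 2, polish -> shift 3, turn -> shift 4.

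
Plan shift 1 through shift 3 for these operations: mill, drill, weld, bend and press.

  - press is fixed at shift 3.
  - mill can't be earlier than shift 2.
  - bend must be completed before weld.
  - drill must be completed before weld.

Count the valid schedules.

Splitting on mill: it can be shift 2 (5), shift 3 (5). Listing each branch's schedules as (drill, weld, bend, press) by shift number:
mill=shift 2: (1,2,1,3) (1,3,1,3) (1,3,2,3) (2,3,1,3) (2,3,2,3) — 5.
mill=shift 3: (1,2,1,3) (1,3,1,3) (1,3,2,3) (2,3,1,3) (2,3,2,3) — 5.
Summing: 5 + 5 = 10.

10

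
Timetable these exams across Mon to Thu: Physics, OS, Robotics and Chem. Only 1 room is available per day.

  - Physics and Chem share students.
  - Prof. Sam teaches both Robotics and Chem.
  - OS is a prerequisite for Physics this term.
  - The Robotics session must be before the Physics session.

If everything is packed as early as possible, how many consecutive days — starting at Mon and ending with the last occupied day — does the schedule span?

The precedence chain requires at least 2 distinct days.
With at most 1 per day and 4 exams, at least 4 days are needed.
4 works (last occupied day: Thu): for example Robotics=Tue; Physics=Wed; OS=Mon; Chem=Thu.

4 days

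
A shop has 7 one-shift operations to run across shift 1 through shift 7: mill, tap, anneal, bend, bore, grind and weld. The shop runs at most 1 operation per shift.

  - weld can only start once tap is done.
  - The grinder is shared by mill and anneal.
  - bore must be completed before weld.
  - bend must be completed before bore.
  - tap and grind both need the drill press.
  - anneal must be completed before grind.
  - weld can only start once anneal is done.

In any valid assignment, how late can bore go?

shift 6

Precedence pushes bore to at least shift 2; downstream work caps bore at shift 6.
bore at shift 6 is achievable: mill=shift 5; tap=shift 2; bore=shift 6; weld=shift 7; grind=shift 4; anneal=shift 1; bend=shift 3.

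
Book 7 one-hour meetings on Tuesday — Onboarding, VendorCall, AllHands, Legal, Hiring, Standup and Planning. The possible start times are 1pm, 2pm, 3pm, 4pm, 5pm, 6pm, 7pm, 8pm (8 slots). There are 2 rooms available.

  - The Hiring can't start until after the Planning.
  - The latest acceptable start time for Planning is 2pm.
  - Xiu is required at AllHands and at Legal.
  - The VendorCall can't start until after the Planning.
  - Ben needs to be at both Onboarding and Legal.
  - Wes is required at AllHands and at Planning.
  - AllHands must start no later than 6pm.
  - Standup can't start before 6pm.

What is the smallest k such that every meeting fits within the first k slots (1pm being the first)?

The precedence chain requires at least 2 distinct slots.
With at most 2 per slot and 7 meetings, at least 4 slots are needed.
Standup can't be placed before 6pm — that is slot 6 counting from 1pm — so the schedule must run through at least 6 slots.
6 works (last occupied slot: 6pm): for example Standup in 6pm, Planning in 1pm, VendorCall in 2pm, Legal in 4pm, Hiring in 2pm, Onboarding in 1pm, AllHands in 3pm.

6 slots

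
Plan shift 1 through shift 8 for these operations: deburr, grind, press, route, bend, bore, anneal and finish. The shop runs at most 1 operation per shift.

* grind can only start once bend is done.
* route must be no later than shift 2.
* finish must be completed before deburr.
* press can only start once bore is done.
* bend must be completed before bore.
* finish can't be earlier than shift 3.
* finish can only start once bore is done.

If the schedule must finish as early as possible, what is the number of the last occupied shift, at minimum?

The precedence chain requires at least 4 distinct shifts.
With at most 1 per shift and 8 operations, at least 8 shifts are needed.
8 works (last occupied shift: shift 8): for example bore -> shift 3; press -> shift 7; deburr -> shift 5; route -> shift 1; bend -> shift 2; finish -> shift 4; grind -> shift 6; anneal -> shift 8.

8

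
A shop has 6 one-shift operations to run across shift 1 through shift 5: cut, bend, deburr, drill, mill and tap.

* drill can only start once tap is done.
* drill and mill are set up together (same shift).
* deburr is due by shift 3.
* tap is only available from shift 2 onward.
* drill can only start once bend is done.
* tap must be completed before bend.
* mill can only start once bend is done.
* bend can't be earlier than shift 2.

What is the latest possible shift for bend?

Bend is available from shift 2; precedence pushes bend to at least shift 3; downstream work caps bend at shift 4.
bend at shift 4 is achievable: drill in shift 5, tap in shift 2, mill in shift 5, bend in shift 4, cut in shift 1, deburr in shift 1.

shift 4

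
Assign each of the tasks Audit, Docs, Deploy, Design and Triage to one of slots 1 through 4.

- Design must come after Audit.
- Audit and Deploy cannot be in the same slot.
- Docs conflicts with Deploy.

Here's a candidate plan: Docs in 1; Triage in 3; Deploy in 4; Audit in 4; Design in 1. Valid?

Audit and Deploy cannot be in the same slot — violated.
Docs conflicts with Deploy — holds.
Design must come after Audit — violated.

No — it violates: Design must come after Audit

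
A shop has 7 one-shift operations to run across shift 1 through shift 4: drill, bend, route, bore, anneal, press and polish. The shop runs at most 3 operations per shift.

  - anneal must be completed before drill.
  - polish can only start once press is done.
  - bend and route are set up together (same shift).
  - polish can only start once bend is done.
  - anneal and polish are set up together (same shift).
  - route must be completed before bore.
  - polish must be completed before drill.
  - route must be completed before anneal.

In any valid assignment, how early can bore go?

Precedence pushes bore to at least shift 2.
bore at shift 2 is achievable: press=shift 1; bend=shift 1; anneal=shift 2; polish=shift 2; drill=shift 3; bore=shift 2; route=shift 1.

shift 2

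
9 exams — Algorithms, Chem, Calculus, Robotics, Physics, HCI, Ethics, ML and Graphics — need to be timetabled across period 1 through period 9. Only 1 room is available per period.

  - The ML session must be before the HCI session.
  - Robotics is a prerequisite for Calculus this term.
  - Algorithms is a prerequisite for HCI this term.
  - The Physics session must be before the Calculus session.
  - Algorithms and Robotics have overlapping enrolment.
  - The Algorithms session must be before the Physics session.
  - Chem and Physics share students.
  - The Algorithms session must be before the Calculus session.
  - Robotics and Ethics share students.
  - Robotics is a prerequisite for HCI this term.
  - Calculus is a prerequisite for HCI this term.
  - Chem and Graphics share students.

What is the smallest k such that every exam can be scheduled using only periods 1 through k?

The precedence chain requires at least 4 distinct periods.
With at most 1 per period and 9 exams, at least 9 periods are needed.
9 works (last occupied period: period 9): for example Robotics -> period 2; Calculus -> period 4; Physics -> period 3; ML -> period 5; HCI -> period 6; Ethics -> period 8; Algorithms -> period 1; Chem -> period 7; Graphics -> period 9.

9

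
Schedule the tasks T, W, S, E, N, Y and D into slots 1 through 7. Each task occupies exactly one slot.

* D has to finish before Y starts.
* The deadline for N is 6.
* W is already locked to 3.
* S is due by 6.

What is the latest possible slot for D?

Downstream work caps D at 6.
D at 6 is achievable: D in 6, W in 3, T in 1, E in 1, Y in 7, S in 1, N in 1.

6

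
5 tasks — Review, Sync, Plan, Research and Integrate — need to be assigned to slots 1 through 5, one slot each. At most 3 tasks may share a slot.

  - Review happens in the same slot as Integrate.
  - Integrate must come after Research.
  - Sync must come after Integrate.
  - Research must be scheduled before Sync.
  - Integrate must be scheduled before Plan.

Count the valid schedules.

20

Splitting on Review: it can be 2 (9), 3 (8), 4 (3). Listing each branch's schedules as (Sync, Plan, Research, Integrate):
Review=2: (3,3,1,2) (3,4,1,2) (3,5,1,2) (4,3,1,2) (4,4,1,2) (4,5,1,2) (5,3,1,2) (5,4,1,2) (5,5,1,2) — 9.
Review=3: (4,4,1,3) (4,4,2,3) (4,5,1,3) (4,5,2,3) (5,4,1,3) (5,4,2,3) (5,5,1,3) (5,5,2,3) — 8.
Review=4: (5,5,1,4) (5,5,2,4) (5,5,3,4) — 3.
Summing: 9 + 8 + 3 = 20.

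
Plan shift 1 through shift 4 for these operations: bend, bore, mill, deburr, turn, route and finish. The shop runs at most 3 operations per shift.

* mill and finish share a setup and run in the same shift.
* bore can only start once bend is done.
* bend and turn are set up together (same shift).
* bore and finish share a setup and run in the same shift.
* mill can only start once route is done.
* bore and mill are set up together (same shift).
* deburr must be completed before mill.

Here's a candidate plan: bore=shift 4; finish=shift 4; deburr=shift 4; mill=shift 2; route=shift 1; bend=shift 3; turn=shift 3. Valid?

bore and mill are set up together (same shift) — violated.
bore can only start once bend is done — holds.
mill and finish share a setup and run in the same shift — violated.
The shop runs at most 3 operations per shift — holds.
bore and finish share a setup and run in the same shift — holds.
bend and turn are set up together (same shift) — holds.
mill can only start once route is done — holds.
deburr must be completed before mill — violated.

No. deburr must be completed before mill is not satisfied.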